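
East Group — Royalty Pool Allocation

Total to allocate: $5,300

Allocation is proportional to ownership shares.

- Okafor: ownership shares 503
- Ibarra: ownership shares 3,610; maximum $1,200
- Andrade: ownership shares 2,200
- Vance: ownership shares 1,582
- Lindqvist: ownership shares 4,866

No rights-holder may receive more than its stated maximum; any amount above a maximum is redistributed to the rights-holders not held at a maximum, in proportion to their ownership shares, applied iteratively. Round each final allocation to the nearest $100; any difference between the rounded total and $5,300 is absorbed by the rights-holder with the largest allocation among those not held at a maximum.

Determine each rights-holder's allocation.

Combined ownership shares = 12,761.
Pro-rata shares before constraints: Okafor 208.91; Ibarra 1,499.33; Andrade 913.72; Vance 657.05; Lindqvist 2,020.99.
Held at cap: Ibarra ($1,200); remaining pool $4,100 reallocated over remaining ownership shares 9,151.
Remaining shares: Okafor 225.36 → $200; Andrade 985.68 → $1,000; Vance 708.80 → $700; Lindqvist 2,180.16 → $2,200.

Okafor: $200 · Ibarra: $1,200 · Andrade: $1,000 · Vance: $700 · Lindqvist: $2,200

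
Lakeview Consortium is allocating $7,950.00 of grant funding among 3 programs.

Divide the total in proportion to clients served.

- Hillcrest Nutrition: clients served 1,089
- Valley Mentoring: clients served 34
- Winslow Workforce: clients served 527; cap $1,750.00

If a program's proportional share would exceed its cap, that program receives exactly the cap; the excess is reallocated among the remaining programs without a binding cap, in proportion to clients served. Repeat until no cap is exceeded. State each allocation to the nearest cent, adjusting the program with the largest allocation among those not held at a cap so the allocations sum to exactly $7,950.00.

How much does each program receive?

Hillcrest Nutrition: $6,012.29; Valley Mentoring: $187.71; Winslow Workforce: $1,750.00

Combined clients served = 1,650.
Proportional shares (ignoring caps): Hillcrest Nutrition 5,247.0000; Valley Mentoring 163.8182; Winslow Workforce 2,539.1818.
Capped: Winslow Workforce ($1,750.00); residual $6,200.00 reallocated over remaining clients served 1,123.
Redistributed shares: Hillcrest Nutrition 6,012.2885 → $6,012.29; Valley Mentoring 187.7115 → $187.71.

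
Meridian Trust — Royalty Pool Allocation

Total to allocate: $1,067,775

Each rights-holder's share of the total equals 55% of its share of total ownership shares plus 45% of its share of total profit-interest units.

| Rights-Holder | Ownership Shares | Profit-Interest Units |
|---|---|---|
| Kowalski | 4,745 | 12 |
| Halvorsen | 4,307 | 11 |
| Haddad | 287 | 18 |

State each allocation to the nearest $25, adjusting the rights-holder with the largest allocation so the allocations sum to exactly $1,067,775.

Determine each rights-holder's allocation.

Kowalski: $439,025 | Halvorsen: $399,750 | Haddad: $229,000

Totals — ownership shares 9,339, profit-interest units 41.
Combined weights (55% ownership shares + 45% profit-interest units): Kowalski 0.4112; Halvorsen 0.3744; Haddad 0.2145.
Pro-rata amounts: Kowalski 439,019.67; Halvorsen 399,756.87; Haddad 228,998.46.
At nearest $25: Kowalski $439,025; Halvorsen $399,750; Haddad $229,000. Sum = $1,067,775.
No rounding difference to absorb.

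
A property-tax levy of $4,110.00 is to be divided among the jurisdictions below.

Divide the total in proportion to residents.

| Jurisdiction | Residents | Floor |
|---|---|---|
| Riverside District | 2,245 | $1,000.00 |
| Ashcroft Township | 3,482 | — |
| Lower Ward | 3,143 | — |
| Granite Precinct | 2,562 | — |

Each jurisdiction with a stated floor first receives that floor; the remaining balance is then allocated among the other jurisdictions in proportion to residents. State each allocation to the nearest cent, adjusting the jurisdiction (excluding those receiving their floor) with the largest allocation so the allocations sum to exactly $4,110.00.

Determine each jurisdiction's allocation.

Riverside District: $1,000.00; Ashcroft Township: $1,178.74; Lower Ward: $1,063.97; Granite Precinct: $867.29

Guaranteed amounts: Riverside District $1,000.00. Balance $3,110.00.
Balance split over remaining residents 9,187: Ashcroft Township 1,178.7330 → $1,178.73; Lower Ward 1,063.9741 → $1,063.97; Granite Precinct 867.2929 → $867.29.
Rounding difference +$0.01 applied to Ashcroft Township → $1,178.74.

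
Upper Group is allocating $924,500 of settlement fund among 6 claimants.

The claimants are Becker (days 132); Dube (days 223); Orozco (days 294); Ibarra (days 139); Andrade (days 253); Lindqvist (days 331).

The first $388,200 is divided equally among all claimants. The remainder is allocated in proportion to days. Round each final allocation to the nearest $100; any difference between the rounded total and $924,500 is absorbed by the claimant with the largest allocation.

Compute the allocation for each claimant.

First tranche $388,200 split equally: $64,700 each.
Remainder $536,300 by days (total 1,372): Becker 51,597.38 → $51,600; Dube 87,168.29 → $87,200; Orozco 114,921.43 → $114,900; Ibarra 54,333.60 → $54,300; Andrade 98,894.97 → $98,900; Lindqvist 129,384.33 → $129,400.
Totals: Becker $64,700 + $51,600 = $116,300; Dube $64,700 + $87,200 = $151,900; Orozco $64,700 + $114,900 = $179,600; Ibarra $64,700 + $54,300 = $119,000; Andrade $64,700 + $98,900 = $163,600; Lindqvist $64,700 + $129,400 = $194,100.

Becker: $116,300 · Dube: $151,900 · Orozco: $179,600 · Ibarra: $119,000 · Andrade: $163,600 · Lindqvist: $194,100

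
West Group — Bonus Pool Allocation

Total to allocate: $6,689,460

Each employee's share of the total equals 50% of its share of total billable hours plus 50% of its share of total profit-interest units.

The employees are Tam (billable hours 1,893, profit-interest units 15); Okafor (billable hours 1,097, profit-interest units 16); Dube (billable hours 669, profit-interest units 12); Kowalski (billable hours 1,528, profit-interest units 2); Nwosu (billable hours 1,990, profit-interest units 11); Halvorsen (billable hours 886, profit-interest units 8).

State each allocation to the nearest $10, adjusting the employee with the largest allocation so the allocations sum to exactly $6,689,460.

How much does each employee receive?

Totals — billable hours 8,063, profit-interest units 64.
Composite weights (50% billable hours + 50% profit-interest units): Tam 0.2346; Okafor 0.1930; Dube 0.1352; Kowalski 0.1104; Nwosu 0.2093; Halvorsen 0.1174.
Raw shares: Tam 1,569,183.89; Okafor 1,291,244.98; Dube 904,654.47; Kowalski 738,374.66; Nwosu 1,400,376.24; Halvorsen 785,625.76.
After rounding ($10): Tam $1,569,180; Okafor $1,291,240; Dube $904,650; Kowalski $738,370; Nwosu $1,400,380; Halvorsen $785,630. Sum = $6,689,450.
Difference $6,689,460 − $6,689,450 = +$10 applied to largest allocation (Tam): Tam becomes $1,569,190.

Tam: $1,569,190 · Okafor: $1,291,240 · Dube: $904,650 · Kowalski: $738,370 · Nwosu: $1,400,380 · Halvorsen: $785,630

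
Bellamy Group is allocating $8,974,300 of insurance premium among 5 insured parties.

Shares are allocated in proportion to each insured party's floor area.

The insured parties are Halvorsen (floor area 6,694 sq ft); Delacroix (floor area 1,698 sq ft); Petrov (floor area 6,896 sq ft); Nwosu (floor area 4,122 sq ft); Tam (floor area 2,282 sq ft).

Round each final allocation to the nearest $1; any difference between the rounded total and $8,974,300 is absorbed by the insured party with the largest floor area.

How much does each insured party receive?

Halvorsen: $2,769,406; Delacroix: $702,488; Petrov: $2,852,977; Nwosu: $1,705,332; Tam: $944,097

Total floor area = 6,694 + 1,698 + 6,896 + 4,122 + 2,282 = 21,692.
Pro-rata amounts: Halvorsen 2,769,406.43; Delacroix 702,487.62; Petrov 2,852,976.80; Nwosu 1,705,332.13; Tam 944,097.02.
Rounded to nearest $1: Halvorsen $2,769,406; Delacroix $702,488; Petrov $2,852,977; Nwosu $1,705,332; Tam $944,097. Sum = $8,974,300.
No rounding difference to absorb.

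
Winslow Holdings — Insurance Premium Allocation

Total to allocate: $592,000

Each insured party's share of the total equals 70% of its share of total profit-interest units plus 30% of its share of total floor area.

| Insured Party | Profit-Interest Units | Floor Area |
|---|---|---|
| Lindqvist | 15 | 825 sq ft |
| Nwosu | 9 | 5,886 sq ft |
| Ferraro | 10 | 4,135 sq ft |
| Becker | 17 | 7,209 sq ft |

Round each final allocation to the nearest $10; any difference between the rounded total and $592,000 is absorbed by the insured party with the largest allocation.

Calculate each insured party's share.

Lindqvist: $130,000 | Nwosu: $131,030 | Ferraro: $121,930 | Becker: $209,040

Totals — profit-interest units 51, floor area 18,055.
Blended shares (70% profit-interest units + 30% floor area): Lindqvist 0.2196; Nwosu 0.2213; Ferraro 0.2060; Becker 0.3531.
Unrounded shares: Lindqvist 129,997.56; Nwosu 131,027.70; Ferraro 121,929.29; Becker 209,045.46.
At nearest $10: Lindqvist $130,000; Nwosu $131,030; Ferraro $121,930; Becker $209,050. Sum = $592,010.
Difference $592,000 − $592,010 = −$10 applied to largest allocation (Becker): Becker becomes $209,040.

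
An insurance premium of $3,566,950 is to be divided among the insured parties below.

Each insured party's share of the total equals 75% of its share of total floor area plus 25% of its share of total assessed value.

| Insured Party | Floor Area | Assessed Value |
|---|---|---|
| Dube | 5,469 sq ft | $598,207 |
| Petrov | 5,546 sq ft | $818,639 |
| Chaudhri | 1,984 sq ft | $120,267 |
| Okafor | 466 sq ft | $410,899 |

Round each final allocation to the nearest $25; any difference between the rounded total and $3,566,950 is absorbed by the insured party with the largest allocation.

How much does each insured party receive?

Totals — floor area 13,465, assessed value 1,948,012.
Blended shares (75% floor area + 25% assessed value): Dube 0.3814; Petrov 0.4140; Chaudhri 0.1259; Okafor 0.0787.
Pro-rata amounts: Dube 1,360,415.36; Petrov 1,476,620.35; Chaudhri 449,233.48; Okafor 280,680.81.
At nearest $25: Dube $1,360,425; Petrov $1,476,625; Chaudhri $449,225; Okafor $280,675. Sum = $3,566,950.
Sum already equals the total — no adjustment.

Dube: $1,360,425 | Petrov: $1,476,625 | Chaudhri: $449,225 | Okafor: $280,675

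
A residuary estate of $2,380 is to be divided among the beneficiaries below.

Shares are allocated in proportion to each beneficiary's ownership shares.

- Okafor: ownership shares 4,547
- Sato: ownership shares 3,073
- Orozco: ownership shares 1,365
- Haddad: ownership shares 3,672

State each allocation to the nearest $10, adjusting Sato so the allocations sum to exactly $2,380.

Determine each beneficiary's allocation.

Okafor: $860 | Sato: $570 | Orozco: $260 | Haddad: $690

Ownership shares total: 12,657.
Raw shares: Okafor 4,547/12,657 × $2,380 = 855.01; Sato 3,073/12,657 × $2,380 = 577.84; Orozco 1,365/12,657 × $2,380 = 256.67; Haddad 3,672/12,657 × $2,380 = 690.48.
At nearest $10: Okafor $860; Sato $580; Orozco $260; Haddad $690. Sum = $2,390.
Difference $2,380 − $2,390 = −$10 applied to Sato: Sato becomes $570.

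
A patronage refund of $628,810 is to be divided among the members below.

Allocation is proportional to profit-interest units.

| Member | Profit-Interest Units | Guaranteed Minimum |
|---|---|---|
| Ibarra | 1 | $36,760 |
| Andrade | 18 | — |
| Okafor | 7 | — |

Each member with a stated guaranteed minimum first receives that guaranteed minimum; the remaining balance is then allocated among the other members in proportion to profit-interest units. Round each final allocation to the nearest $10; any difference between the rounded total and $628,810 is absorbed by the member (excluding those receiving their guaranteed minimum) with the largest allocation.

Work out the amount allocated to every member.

Guaranteed amounts: Ibarra $36,760. Residual $592,050.
Residual split over remaining profit-interest units 25: Andrade 426,276.00 → $426,280; Okafor 165,774.00 → $165,770.

Ibarra: $36,760; Andrade: $426,280; Okafor: $165,770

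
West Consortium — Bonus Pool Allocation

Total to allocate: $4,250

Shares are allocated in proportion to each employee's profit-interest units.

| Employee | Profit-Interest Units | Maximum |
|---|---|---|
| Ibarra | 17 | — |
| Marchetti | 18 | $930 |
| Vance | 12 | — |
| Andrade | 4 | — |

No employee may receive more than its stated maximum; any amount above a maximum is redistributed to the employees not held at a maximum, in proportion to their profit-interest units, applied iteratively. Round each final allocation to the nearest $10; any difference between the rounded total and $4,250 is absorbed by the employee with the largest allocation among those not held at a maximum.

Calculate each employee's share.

Total profit-interest units = 51.
Unconstrained shares: Ibarra 1,416.67; Marchetti 1,500.00; Vance 1,000.00; Andrade 333.33.
Held at cap: Marchetti ($930); remaining pool $3,320 reallocated over remaining profit-interest units 33.
Shares after redistribution: Ibarra 1,710.30 → $1,710; Vance 1,207.27 → $1,210; Andrade 402.42 → $400.

Ibarra: $1,710 · Marchetti: $930 · Vance: $1,210 · Andrade: $400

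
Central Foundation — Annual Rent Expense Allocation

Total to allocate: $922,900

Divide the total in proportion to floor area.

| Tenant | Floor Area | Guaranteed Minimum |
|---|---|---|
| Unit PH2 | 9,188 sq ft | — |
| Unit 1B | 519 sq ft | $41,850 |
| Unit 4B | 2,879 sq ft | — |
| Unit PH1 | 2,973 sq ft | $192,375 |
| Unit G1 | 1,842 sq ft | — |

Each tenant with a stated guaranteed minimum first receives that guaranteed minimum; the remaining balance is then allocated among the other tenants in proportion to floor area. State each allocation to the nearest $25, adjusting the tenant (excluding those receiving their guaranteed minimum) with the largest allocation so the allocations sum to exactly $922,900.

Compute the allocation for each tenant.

Minimums first: Unit 1B $41,850; Unit PH1 $192,375. Residual $688,675.
Residual split over remaining floor area 13,909: Unit PH2 454,924.57 → $454,925; Unit 4B 142,547.65 → $142,550; Unit G1 91,202.77 → $91,200.

Unit PH2: $454,925; Unit 1B: $41,850; Unit 4B: $142,550; Unit PH1: $192,375; Unit G1: $91,200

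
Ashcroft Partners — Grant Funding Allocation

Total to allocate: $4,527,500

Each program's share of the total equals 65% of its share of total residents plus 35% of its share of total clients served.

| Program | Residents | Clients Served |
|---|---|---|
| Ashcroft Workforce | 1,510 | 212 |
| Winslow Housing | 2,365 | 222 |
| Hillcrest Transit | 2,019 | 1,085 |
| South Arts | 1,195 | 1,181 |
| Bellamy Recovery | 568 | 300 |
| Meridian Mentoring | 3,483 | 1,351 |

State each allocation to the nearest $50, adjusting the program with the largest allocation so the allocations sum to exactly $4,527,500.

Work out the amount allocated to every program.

Totals — residents 11,140, clients served 4,351.
Combined weights (65% residents + 35% clients served): Ashcroft Workforce 0.1052; Winslow Housing 0.1559; Hillcrest Transit 0.2051; South Arts 0.1647; Bellamy Recovery 0.0573; Meridian Mentoring 0.3119.
Raw shares: Ashcroft Workforce 476,109.53; Winslow Housing 705,618.48; Hillcrest Transit 928,517.78; South Arts 745,803.13; Bellamy Recovery 259,309.01; Meridian Mentoring 1,412,142.08.
Rounded to nearest $50: Ashcroft Workforce $476,100; Winslow Housing $705,600; Hillcrest Transit $928,500; South Arts $745,800; Bellamy Recovery $259,300; Meridian Mentoring $1,412,150. Sum = $4,527,450.
Difference $4,527,500 − $4,527,450 = +$50 applied to largest allocation (Meridian Mentoring): Meridian Mentoring becomes $1,412,200.

Ashcroft Workforce: $476,100; Winslow Housing: $705,600; Hillcrest Transit: $928,500; South Arts: $745,800; Bellamy Recovery: $259,300; Meridian Mentoring: $1,412,200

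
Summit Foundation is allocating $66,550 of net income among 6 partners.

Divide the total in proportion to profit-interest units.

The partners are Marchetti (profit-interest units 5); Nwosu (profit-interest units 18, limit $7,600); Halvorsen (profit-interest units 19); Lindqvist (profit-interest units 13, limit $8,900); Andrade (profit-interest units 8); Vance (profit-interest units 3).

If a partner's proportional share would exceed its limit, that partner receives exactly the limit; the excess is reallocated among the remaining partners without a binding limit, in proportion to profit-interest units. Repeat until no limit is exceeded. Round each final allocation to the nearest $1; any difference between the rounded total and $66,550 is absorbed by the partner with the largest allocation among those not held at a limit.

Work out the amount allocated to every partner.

Marchetti: $7,150; Nwosu: $7,600; Halvorsen: $27,170; Lindqvist: $8,900; Andrade: $11,440; Vance: $4,290

Combined profit-interest units = 66.
Pro-rata shares before constraints: Marchetti 5,041.67; Nwosu 18,150.00; Halvorsen 19,158.33; Lindqvist 13,108.33; Andrade 8,066.67; Vance 3,025.00.
Capped: Nwosu ($7,600), Lindqvist ($8,900); balance $50,050 reallocated over remaining profit-interest units 35.
Redistributed shares: Marchetti 7,150.00 → $7,150; Halvorsen 27,170.00 → $27,170; Andrade 11,440.00 → $11,440; Vance 4,290.00 → $4,290.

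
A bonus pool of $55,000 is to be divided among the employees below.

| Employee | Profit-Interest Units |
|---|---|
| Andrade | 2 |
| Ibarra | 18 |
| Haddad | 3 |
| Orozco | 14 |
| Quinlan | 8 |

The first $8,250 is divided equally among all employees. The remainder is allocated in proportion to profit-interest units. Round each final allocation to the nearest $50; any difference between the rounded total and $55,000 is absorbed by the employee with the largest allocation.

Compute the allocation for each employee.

Andrade: $3,750 | Ibarra: $20,350 | Haddad: $4,750 | Orozco: $16,200 | Quinlan: $9,950

First tranche $8,250 split equally: $1,650 each.
Remainder $46,750 by profit-interest units (total 45): Andrade 2,077.78 → $2,100; Ibarra 18,700.00 → $18,700; Haddad 3,116.67 → $3,100; Orozco 14,544.44 → $14,550; Quinlan 8,311.11 → $8,300.
Totals: Andrade $1,650 + $2,100 = $3,750; Ibarra $1,650 + $18,700 = $20,350; Haddad $1,650 + $3,100 = $4,750; Orozco $1,650 + $14,550 = $16,200; Quinlan $1,650 + $8,300 = $9,950.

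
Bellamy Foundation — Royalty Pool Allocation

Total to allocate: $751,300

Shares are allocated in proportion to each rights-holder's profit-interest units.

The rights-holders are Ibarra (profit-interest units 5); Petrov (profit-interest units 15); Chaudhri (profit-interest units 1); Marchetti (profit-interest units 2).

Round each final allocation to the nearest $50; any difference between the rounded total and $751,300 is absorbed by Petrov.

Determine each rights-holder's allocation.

Sum of profit-interest units: 23.
Unrounded shares: Ibarra 5/23 × $751,300 = 163,326.09; Petrov 15/23 × $751,300 = 489,978.26; Chaudhri 1/23 × $751,300 = 32,665.22; Marchetti 2/23 × $751,300 = 65,330.43.
At nearest $50: Ibarra $163,350; Petrov $490,000; Chaudhri $32,650; Marchetti $65,350. Sum = $751,350.
Difference $751,300 − $751,350 = −$50 applied to Petrov: Petrov becomes $489,950.

Ibarra: $163,350 · Petrov: $489,950 · Chaudhri: $32,650 · Marchetti: $65,350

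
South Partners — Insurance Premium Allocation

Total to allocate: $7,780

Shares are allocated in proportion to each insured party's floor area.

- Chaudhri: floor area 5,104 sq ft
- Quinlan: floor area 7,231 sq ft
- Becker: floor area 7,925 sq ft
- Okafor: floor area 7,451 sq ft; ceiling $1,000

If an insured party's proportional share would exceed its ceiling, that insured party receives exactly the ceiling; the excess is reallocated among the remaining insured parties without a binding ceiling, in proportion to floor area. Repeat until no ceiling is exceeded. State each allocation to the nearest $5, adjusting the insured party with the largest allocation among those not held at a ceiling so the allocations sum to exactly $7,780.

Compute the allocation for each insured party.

Floor area total: 27,711.
Proportional shares (ignoring caps): Chaudhri 1,432.97; Quinlan 2,030.14; Becker 2,224.98; Okafor 2,091.91.
Cap binds for Okafor ($1,000); residual $6,780 reallocated over remaining floor area 20,260.
Redistributed shares: Chaudhri 1,708.05 → $1,710; Quinlan 2,419.85 → $2,420; Becker 2,652.10 → $2,650.

Chaudhri: $1,710 · Quinlan: $2,420 · Becker: $2,650 · Okafor: $1,000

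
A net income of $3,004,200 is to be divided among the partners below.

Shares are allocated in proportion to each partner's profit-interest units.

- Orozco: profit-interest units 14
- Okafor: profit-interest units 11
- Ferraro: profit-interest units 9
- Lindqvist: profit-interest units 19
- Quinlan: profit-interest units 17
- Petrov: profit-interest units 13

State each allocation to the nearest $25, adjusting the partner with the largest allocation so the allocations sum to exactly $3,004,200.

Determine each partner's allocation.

Orozco: $506,725 · Okafor: $398,150 · Ferraro: $325,750 · Lindqvist: $687,725 · Quinlan: $615,325 · Petrov: $470,525

Profit-interest units total: 83.
Raw shares: Orozco 14/83 × $3,004,200 = 506,732.53; Okafor 11/83 × $3,004,200 = 398,146.99; Ferraro 9/83 × $3,004,200 = 325,756.63; Lindqvist 19/83 × $3,004,200 = 687,708.43; Quinlan 17/83 × $3,004,200 = 615,318.07; Petrov 13/83 × $3,004,200 = 470,537.35.
Rounded to nearest $25: Orozco $506,725; Okafor $398,150; Ferraro $325,750; Lindqvist $687,700; Quinlan $615,325; Petrov $470,525. Sum = $3,004,175.
Difference $3,004,200 − $3,004,175 = +$25 applied to largest allocation (Lindqvist): Lindqvist becomes $687,725.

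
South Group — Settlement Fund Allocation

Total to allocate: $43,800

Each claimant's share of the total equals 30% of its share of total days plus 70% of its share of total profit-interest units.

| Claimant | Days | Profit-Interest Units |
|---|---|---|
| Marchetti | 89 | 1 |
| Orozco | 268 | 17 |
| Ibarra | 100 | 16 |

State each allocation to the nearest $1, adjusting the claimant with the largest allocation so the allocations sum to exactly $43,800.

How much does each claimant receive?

Days total 457; profit-interest units total 34.
Blended shares (30% days + 70% profit-interest units): Marchetti 0.0790; Orozco 0.5259; Ibarra 0.3951.
Pro-rata amounts: Marchetti 3,460.76; Orozco 23,035.73; Ibarra 17,303.51.
After rounding ($1): Marchetti $3,461; Orozco $23,036; Ibarra $17,304. Sum = $43,801.
Difference $43,800 − $43,801 = −$1 applied to largest allocation (Orozco): Orozco becomes $23,035.

Marchetti: $3,461 · Orozco: $23,035 · Ibarra: $17,304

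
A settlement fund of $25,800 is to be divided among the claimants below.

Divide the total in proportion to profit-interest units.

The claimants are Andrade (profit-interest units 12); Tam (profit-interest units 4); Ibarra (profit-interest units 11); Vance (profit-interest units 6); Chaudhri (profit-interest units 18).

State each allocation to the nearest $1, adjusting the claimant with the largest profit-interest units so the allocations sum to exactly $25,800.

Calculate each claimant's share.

Andrade: $6,071; Tam: $2,024; Ibarra: $5,565; Vance: $3,035; Chaudhri: $9,105

Profit-interest units total: 12 + 4 + 11 + 6 + 18 = 51.
Unrounded shares: Andrade 6,070.59; Tam 2,023.53; Ibarra 5,564.71; Vance 3,035.29; Chaudhri 9,105.88.
Rounded to nearest $1: Andrade $6,071; Tam $2,024; Ibarra $5,565; Vance $3,035; Chaudhri $9,106. Sum = $25,801.
Difference $25,800 − $25,801 = −$1 applied to largest profit-interest units (Chaudhri): Chaudhri becomes $9,105.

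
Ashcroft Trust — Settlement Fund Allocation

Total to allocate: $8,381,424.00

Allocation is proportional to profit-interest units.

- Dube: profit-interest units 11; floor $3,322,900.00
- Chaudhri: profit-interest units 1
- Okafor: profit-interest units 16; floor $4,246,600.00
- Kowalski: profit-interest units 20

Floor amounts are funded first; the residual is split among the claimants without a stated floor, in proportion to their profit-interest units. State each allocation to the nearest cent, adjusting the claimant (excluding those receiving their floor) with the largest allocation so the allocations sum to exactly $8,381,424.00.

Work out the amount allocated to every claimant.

Dube: $3,322,900.00 · Chaudhri: $38,663.05 · Okafor: $4,246,600.00 · Kowalski: $773,260.95

Guaranteed amounts: Dube $3,322,900.00; Okafor $4,246,600.00. Balance $811,924.00.
Balance split over remaining profit-interest units 21: Chaudhri 38,663.0476 → $38,663.05; Kowalski 773,260.9524 → $773,260.95.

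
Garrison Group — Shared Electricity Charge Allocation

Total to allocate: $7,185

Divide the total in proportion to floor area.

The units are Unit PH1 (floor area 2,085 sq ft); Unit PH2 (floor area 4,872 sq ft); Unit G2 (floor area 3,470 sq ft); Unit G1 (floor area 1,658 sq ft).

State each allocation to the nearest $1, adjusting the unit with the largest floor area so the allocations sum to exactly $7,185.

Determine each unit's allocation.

Floor area total: 12,085.
Proportional shares: Unit PH1 2,085/12,085 × $7,185 = 1,239.61; Unit PH2 4,872/12,085 × $7,185 = 2,896.59; Unit G2 3,470/12,085 × $7,185 = 2,063.05; Unit G1 1,658/12,085 × $7,185 = 985.75.
After rounding ($1): Unit PH1 $1,240; Unit PH2 $2,897; Unit G2 $2,063; Unit G1 $986. Sum = $7,186.
Difference $7,185 − $7,186 = −$1 applied to largest floor area (Unit PH2): Unit PH2 becomes $2,896.

Unit PH1: $1,240 | Unit PH2: $2,896 | Unit G2: $2,063 | Unit G1: $986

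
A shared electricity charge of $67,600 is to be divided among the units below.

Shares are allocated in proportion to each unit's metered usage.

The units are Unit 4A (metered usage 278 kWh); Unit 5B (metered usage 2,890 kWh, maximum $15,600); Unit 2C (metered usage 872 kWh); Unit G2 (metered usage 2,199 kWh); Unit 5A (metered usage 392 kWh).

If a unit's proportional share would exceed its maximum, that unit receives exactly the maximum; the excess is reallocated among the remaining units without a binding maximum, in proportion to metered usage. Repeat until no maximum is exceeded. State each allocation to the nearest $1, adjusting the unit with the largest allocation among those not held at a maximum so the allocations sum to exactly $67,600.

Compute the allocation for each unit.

Sum of metered usage: 6,631.
Pro-rata shares before constraints: Unit 4A 2,834.08; Unit 5B 29,462.22; Unit 2C 8,889.64; Unit G2 22,417.80; Unit 5A 3,996.26.
Held at cap: Unit 5B ($15,600); residual $52,000 reallocated over remaining metered usage 3,741.
Shares after redistribution: Unit 4A 3,864.21 → $3,864; Unit 2C 12,120.82 → $12,121; Unit G2 30,566.16 → $30,566; Unit 5A 5,448.81 → $5,449.

Unit 4A: $3,864; Unit 5B: $15,600; Unit 2C: $12,121; Unit G2: $30,566; Unit 5A: $5,449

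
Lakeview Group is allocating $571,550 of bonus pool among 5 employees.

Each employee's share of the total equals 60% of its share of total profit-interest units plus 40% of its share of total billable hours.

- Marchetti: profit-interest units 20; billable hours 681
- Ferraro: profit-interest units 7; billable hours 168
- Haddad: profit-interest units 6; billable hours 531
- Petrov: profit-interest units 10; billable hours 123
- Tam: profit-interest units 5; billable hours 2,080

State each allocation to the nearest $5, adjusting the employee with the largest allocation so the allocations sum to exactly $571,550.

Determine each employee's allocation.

Profit-interest units total 48; billable hours total 3,583.
Composite weights (60% profit-interest units + 40% billable hours): Marchetti 0.3260; Ferraro 0.1063; Haddad 0.1343; Petrov 0.1387; Tam 0.2947.
Unrounded shares: Marchetti 186,339.98; Ferraro 60,730.18; Haddad 76,747.70; Petrov 79,291.99; Tam 168,440.16.
After rounding ($5): Marchetti $186,340; Ferraro $60,730; Haddad $76,750; Petrov $79,290; Tam $168,440. Sum = $571,550.
Sum already equals the total — no adjustment.

Marchetti: $186,340 | Ferraro: $60,730 | Haddad: $76,750 | Petrov: $79,290 | Tam: $168,440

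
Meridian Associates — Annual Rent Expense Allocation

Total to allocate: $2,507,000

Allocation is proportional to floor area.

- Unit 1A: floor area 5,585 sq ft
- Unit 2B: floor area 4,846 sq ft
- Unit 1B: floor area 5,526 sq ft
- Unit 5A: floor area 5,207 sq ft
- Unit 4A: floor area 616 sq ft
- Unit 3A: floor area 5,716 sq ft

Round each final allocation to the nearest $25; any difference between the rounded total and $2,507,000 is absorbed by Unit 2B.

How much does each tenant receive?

Unit 1A: $509,225 | Unit 2B: $441,825 | Unit 1B: $503,850 | Unit 5A: $474,750 | Unit 4A: $56,175 | Unit 3A: $521,175

Sum of floor area: 27,496.
Unrounded shares: Unit 1A 5,585/27,496 × $2,507,000 = 509,222.98; Unit 2B 4,846/27,496 × $2,507,000 = 441,843.25; Unit 1B 5,526/27,496 × $2,507,000 = 503,843.54; Unit 5A 5,207/27,496 × $2,507,000 = 474,758.11; Unit 4A 616/27,496 × $2,507,000 = 56,164.97; Unit 3A 5,716/27,496 × $2,507,000 = 521,167.15.
Rounded to nearest $25: Unit 1A $509,225; Unit 2B $441,850; Unit 1B $503,850; Unit 5A $474,750; Unit 4A $56,175; Unit 3A $521,175. Sum = $2,507,025.
Difference $2,507,000 − $2,507,025 = −$25 applied to Unit 2B: Unit 2B becomes $441,825.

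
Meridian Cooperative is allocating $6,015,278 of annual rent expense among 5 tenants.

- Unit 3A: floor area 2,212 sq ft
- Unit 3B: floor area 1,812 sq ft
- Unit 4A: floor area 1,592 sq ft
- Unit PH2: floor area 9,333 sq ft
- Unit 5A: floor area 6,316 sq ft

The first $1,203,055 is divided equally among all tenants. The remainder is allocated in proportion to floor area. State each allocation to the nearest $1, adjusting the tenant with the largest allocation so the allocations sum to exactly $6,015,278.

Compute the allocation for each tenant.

First tranche $1,203,055 split equally: $240,611 each.
Remainder $4,812,223 by floor area (total 21,265): Unit 3A 500,570.76 → $500,571; Unit 3B 410,051.64 → $410,052; Unit 4A 360,266.12 → $360,266; Unit PH2 2,112,037.49 → $2,112,037; Unit 5A 1,429,296.99 → $1,429,297.
Totals: Unit 3A $240,611 + $500,571 = $741,182; Unit 3B $240,611 + $410,052 = $650,663; Unit 4A $240,611 + $360,266 = $600,877; Unit PH2 $240,611 + $2,112,037 = $2,352,648; Unit 5A $240,611 + $1,429,297 = $1,669,908.

Unit 3A: $741,182 | Unit 3B: $650,663 | Unit 4A: $600,877 | Unit PH2: $2,352,648 | Unit 5A: $1,669,908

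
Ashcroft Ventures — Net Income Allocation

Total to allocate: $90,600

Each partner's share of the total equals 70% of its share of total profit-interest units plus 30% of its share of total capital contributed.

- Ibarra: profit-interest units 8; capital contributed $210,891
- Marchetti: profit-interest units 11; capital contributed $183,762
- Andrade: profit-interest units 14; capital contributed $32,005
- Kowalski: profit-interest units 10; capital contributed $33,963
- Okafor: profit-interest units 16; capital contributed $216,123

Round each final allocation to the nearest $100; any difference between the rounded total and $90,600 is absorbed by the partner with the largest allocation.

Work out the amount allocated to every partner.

Profit-interest units total 59; capital contributed total 676,744.
Blended shares (70% profit-interest units + 30% capital contributed): Ibarra 0.1884; Marchetti 0.2120; Andrade 0.1803; Kowalski 0.1337; Okafor 0.2856.
Proportional shares: Ibarra 17,069.32; Marchetti 19,204.48; Andrade 16,334.23; Kowalski 12,113.21; Okafor 25,878.77.
At nearest $100: Ibarra $17,100; Marchetti $19,200; Andrade $16,300; Kowalski $12,100; Okafor $25,900. Sum = $90,600.
No rounding difference to absorb.

Ibarra: $17,100 | Marchetti: $19,200 | Andrade: $16,300 | Kowalski: $12,100 | Okafor: $25,900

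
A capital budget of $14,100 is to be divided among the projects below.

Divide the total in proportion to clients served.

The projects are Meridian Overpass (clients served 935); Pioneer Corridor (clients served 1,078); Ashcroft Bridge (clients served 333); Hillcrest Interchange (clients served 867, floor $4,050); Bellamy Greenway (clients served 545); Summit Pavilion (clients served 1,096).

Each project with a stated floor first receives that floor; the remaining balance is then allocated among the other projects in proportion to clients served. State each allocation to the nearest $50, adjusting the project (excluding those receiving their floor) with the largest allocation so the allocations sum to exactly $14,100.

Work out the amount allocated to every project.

Guaranteed amounts: Hillcrest Interchange $4,050. Balance $10,050.
Balance split over remaining clients served 3,987: Meridian Overpass 2,356.85 → $2,350; Pioneer Corridor 2,717.31 → $2,700; Ashcroft Bridge 839.39 → $850; Bellamy Greenway 1,373.78 → $1,350; Summit Pavilion 2,762.68 → $2,750.
Rounding difference +$50 applied to Summit Pavilion → $2,800.

Meridian Overpass: $2,350; Pioneer Corridor: $2,700; Ashcroft Bridge: $850; Hillcrest Interchange: $4,050; Bellamy Greenway: $1,350; Summit Pavilion: $2,800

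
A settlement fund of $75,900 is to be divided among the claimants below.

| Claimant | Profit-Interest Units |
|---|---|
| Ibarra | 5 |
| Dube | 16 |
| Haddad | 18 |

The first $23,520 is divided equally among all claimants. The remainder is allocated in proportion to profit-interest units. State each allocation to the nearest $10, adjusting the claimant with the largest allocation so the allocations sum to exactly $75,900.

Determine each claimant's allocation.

$23,520 shared equally gives $7,840 per claimant.
Remainder $52,380 by profit-interest units (total 39): Ibarra 6,715.38 → $6,720; Dube 21,489.23 → $21,490; Haddad 24,175.38 → $24,180.
Rounding difference −$10 on remainder applied to Haddad.
Totals: Ibarra $7,840 + $6,720 = $14,560; Dube $7,840 + $21,490 = $29,330; Haddad $7,840 + $24,170 = $32,010.

Ibarra: $14,560; Dube: $29,330; Haddad: $32,010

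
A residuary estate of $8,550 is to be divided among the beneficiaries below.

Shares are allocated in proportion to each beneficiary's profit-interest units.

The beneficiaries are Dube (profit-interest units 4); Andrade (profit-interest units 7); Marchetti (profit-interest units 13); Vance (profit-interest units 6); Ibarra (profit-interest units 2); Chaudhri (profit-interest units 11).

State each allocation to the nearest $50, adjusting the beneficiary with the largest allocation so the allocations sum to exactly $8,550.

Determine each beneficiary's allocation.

Dube: $800; Andrade: $1,400; Marchetti: $2,550; Vance: $1,200; Ibarra: $400; Chaudhri: $2,200

Profit-interest units total: 43.
Raw shares: Dube 4/43 × $8,550 = 795.35; Andrade 7/43 × $8,550 = 1,391.86; Marchetti 13/43 × $8,550 = 2,584.88; Vance 6/43 × $8,550 = 1,193.02; Ibarra 2/43 × $8,550 = 397.67; Chaudhri 11/43 × $8,550 = 2,187.21.
Rounded to nearest $50: Dube $800; Andrade $1,400; Marchetti $2,600; Vance $1,200; Ibarra $400; Chaudhri $2,200. Sum = $8,600.
Difference $8,550 − $8,600 = −$50 applied to largest allocation (Marchetti): Marchetti becomes $2,550.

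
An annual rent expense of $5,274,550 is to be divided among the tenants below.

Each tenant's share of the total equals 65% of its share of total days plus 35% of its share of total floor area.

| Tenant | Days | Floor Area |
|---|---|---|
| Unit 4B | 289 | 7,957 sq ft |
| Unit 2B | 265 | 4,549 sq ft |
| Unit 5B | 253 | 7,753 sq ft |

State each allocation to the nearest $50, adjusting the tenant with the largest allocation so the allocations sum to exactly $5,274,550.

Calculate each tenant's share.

Totals — days 807, floor area 20,259.
Combined weights (65% days + 35% floor area): Unit 4B 0.3702; Unit 2B 0.2920; Unit 5B 0.3377.
Pro-rata amounts: Unit 4B 1,952,865.27; Unit 2B 1,540,351.21; Unit 5B 1,781,333.52.
Rounded to nearest $50: Unit 4B $1,952,850; Unit 2B $1,540,350; Unit 5B $1,781,350. Sum = $5,274,550.
Rounded total matches; no reconciliation needed.

Unit 4B: $1,952,850; Unit 2B: $1,540,350; Unit 5B: $1,781,350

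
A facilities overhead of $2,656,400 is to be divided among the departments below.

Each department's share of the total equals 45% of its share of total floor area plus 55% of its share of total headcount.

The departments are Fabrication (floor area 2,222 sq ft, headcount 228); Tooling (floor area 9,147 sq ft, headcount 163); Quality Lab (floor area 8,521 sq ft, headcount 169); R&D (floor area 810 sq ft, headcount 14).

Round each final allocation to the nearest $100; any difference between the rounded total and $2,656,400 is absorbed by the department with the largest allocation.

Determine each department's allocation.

Fabrication: $708,700 · Tooling: $943,100 · Quality Lab: $922,200 · R&D: $82,400

Totals — floor area 20,700, headcount 574.
Composite weights (45% floor area + 55% headcount): Fabrication 0.2668; Tooling 0.3550; Quality Lab 0.3472; R&D 0.0310.
Proportional shares: Fabrication 708,651.14; Tooling 943,108.32; Quality Lab 922,230.17; R&D 82,410.37.
Rounded to nearest $100: Fabrication $708,700; Tooling $943,100; Quality Lab $922,200; R&D $82,400. Sum = $2,656,400.
Sum already equals the total — no adjustment.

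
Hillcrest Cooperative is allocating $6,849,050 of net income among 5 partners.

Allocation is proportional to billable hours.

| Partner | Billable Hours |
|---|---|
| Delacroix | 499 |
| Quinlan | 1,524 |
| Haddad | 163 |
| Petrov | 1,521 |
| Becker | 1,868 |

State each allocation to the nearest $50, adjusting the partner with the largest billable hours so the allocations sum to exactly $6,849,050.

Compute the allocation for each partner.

Total billable hours = 499 + 1,524 + 163 + 1,521 + 1,868 = 5,575.
Unrounded shares: Delacroix 613,036.04; Quinlan 1,872,278.42; Haddad 200,250.25; Petrov 1,868,592.83; Becker 2,294,892.45.
At nearest $50: Delacroix $613,050; Quinlan $1,872,300; Haddad $200,250; Petrov $1,868,600; Becker $2,294,900. Sum = $6,849,100.
Difference $6,849,050 − $6,849,100 = −$50 applied to largest billable hours (Becker): Becker becomes $2,294,850.

Delacroix: $613,050 | Quinlan: $1,872,300 | Haddad: $200,250 | Petrov: $1,868,600 | Becker: $2,294,850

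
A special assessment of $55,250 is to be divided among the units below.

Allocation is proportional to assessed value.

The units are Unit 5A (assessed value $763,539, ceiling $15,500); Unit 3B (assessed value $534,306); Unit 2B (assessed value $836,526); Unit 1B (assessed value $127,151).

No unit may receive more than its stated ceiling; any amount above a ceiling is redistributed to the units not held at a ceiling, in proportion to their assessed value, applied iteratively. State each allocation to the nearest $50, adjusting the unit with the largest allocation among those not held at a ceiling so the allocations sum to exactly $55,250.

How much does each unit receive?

Combined assessed value = 2,261,522.
Unconstrained shares: Unit 5A 18,653.60; Unit 3B 13,053.34; Unit 2B 20,436.71; Unit 1B 3,106.36.
Held at cap: Unit 5A ($15,500); remaining pool $39,750 reallocated over remaining assessed value 1,497,983.
Shares after redistribution: Unit 3B 14,178.17 → $14,200; Unit 2B 22,197.79 → $22,200; Unit 1B 3,374.04 → $3,350.

Unit 5A: $15,500; Unit 3B: $14,200; Unit 2B: $22,200; Unit 1B: $3,350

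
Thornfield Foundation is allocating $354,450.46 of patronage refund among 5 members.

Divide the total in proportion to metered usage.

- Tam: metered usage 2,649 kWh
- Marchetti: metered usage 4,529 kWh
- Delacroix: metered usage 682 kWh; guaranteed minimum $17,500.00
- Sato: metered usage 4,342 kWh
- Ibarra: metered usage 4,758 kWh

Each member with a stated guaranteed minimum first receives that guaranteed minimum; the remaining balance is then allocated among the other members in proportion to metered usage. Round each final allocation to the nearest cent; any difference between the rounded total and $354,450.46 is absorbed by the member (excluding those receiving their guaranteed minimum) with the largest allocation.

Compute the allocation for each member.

Tam: $54,833.63; Marchetti: $93,749.15; Delacroix: $17,500.00; Sato: $89,878.30; Ibarra: $98,489.38

Minimums first: Delacroix $17,500.00. Balance $336,950.46.
Balance split over remaining metered usage 16,278: Tam 54,833.6263 → $54,833.63; Marchetti 93,749.1481 → $93,749.15; Sato 89,878.2957 → $89,878.30; Ibarra 98,489.3899 → $98,489.39.
Rounding difference −$0.01 applied to Ibarra → $98,489.38.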